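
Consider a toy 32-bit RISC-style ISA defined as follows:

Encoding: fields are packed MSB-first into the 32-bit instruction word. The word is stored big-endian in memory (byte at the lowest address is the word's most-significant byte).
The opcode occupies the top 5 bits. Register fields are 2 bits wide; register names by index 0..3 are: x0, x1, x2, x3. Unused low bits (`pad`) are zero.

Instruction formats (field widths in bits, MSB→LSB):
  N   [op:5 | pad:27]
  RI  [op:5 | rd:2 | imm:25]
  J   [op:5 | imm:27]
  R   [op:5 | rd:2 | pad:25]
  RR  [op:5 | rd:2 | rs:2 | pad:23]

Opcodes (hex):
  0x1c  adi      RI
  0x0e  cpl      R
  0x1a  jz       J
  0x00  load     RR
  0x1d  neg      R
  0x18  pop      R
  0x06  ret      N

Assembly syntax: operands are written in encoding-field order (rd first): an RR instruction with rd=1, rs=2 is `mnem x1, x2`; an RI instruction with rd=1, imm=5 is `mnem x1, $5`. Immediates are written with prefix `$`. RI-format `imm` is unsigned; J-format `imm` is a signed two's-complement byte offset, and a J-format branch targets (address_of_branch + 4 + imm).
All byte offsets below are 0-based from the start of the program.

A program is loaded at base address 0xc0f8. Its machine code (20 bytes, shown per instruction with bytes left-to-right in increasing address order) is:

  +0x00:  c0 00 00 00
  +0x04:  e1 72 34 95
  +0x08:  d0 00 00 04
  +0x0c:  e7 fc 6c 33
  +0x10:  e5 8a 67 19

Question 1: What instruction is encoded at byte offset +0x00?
pop x0

@+00  big-endian(c0 00 00 00) = 0xc0000000
  opcode bits[31:27]=0x18: pop/R
  rd@[26:25]=0x0 ⇒ x0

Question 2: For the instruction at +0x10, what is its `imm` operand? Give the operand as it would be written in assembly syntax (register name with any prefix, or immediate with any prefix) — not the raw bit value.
$25847577

off 0x10: read e5 8a 67 19 as big → 0xe58a6719
  opcode bits[31:27]=0x1c: adi/RI
  [26:25] rd=2 = x2
  [24:0] imm=25847577 = $25847577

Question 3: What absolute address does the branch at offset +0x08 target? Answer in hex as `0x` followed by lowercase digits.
[08] d0 00 00 04 → 0xd0000004
  opcode bits[31:27]=0x1a: jz/J
  [26:0] imm=4 = $4
  target = base 0xc0f8 + off 0x08 + 4 + imm 4 = 0xc108

0xc108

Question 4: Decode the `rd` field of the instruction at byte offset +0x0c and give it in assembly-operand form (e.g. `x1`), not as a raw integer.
+0x0c: e7 fc 6c 33 ⇒ word 0xe7fc6c33 (big)
  op=0xe7fc6c33>>27=0x1c ⇒ adi (RI)
  [26:25] rd=3 = x3
  [24:0] imm=33319987 = $33319987

x3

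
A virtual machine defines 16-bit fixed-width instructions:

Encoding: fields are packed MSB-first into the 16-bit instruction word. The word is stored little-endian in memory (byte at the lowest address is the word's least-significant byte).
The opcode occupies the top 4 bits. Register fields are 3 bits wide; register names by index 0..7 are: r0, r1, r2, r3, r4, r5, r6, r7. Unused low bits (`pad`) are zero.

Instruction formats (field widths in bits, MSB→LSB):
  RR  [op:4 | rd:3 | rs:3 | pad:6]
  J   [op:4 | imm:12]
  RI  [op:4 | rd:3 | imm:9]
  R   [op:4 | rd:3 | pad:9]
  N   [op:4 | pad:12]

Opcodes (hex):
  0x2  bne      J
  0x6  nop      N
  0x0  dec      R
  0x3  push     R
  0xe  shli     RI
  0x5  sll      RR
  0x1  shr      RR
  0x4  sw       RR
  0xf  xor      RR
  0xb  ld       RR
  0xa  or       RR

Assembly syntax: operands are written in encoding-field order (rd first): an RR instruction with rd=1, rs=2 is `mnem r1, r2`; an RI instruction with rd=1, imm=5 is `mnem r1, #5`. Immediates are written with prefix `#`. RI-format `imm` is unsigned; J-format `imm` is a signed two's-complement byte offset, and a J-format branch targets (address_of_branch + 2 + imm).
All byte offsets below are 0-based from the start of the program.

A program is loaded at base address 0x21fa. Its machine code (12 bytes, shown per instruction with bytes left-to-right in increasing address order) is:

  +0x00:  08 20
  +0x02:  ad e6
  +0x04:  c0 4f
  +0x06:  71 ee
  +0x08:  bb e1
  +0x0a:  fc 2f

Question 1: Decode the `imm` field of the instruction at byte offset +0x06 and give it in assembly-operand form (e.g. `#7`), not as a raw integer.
@+06  little-endian(71 ee) = 0xee71
  op=0xee71>>12=0xe ⇒ shli (RI)
  rd@[11:9]=0x7 ⇒ r7
  imm@[8:0]=0x71 ⇒ #113

#113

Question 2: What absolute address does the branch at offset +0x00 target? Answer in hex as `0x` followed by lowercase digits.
0x2204

[00] 08 20 → 0x2008
  op=0x2008>>12=0x2 ⇒ bne (J)
  [11:0] imm=8 = #8
  target = base 0x21fa + off 0x00 + 2 + imm 8 = 0x2204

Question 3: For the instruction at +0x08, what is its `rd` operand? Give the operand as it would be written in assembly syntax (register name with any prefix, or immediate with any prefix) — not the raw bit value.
+0x08: bb e1 ⇒ word 0xe1bb (little)
  op=0xe1bb>>12=0xe ⇒ shli (RI)
  rd: (w>>9)&0x7=0x0 → r0
  imm: (w>>0)&0x1ff=0x1bb → #443

r0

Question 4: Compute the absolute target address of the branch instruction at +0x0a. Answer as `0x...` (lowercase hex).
off 0x0a: read fc 2f as little → 0x2ffc
  op=0x2ffc>>12=0x2 ⇒ bne (J)
  imm: (w>>0)&0xfff=0xffc (s12→-4) → #-4
  target = base 0x21fa + off 0x0a + 2 + imm -4 = 0x2202

0x2202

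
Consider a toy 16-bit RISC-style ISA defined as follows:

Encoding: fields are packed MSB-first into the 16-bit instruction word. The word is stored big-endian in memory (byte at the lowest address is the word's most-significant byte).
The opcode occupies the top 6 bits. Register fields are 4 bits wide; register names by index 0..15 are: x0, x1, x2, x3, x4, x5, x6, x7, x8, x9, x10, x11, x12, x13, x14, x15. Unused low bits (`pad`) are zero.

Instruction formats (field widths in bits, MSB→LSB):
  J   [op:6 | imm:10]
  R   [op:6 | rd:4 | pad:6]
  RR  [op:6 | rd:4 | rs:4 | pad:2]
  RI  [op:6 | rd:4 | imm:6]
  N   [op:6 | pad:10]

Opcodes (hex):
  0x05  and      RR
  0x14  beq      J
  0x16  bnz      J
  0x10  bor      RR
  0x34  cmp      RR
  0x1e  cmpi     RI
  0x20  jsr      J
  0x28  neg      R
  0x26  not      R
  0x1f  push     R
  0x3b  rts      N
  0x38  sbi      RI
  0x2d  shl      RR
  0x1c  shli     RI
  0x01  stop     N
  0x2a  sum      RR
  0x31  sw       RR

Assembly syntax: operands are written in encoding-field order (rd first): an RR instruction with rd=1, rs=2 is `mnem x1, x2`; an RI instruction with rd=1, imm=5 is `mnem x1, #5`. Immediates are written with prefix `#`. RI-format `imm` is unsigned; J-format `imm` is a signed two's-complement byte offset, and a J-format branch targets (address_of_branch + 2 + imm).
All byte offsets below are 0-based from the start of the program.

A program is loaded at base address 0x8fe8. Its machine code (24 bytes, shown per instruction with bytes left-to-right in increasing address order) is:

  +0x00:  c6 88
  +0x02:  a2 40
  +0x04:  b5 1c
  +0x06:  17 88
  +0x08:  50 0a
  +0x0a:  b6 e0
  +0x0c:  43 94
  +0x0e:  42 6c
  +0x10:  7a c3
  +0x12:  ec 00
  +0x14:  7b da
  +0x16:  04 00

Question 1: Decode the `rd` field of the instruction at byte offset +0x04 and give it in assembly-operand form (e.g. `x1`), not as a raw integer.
[04] b5 1c → 0xb51c
  top 6b → 0x2d → shl [RR]
  rd: (w>>6)&0xf=0x4 → x4
  rs: (w>>2)&0xf=0x7 → x7

x4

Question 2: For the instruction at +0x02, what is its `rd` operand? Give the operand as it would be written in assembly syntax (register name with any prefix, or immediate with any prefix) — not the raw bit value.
off 0x02: read a2 40 as big → 0xa240
  opcode bits[15:10]=0x28: neg/R
  rd@[9:6]=0x9 ⇒ x9

x9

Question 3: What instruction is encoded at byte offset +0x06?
@+06  big-endian(17 88) = 0x1788
  opcode bits[15:10]=0x5: and/RR
  rd: (w>>6)&0xf=0xe → x14
  rs: (w>>2)&0xf=0x2 → x2

and x14, x2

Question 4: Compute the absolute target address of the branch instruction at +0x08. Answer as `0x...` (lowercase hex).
+0x08: 50 0a ⇒ word 0x500a (big)
  op=0x500a>>10=0x14 ⇒ beq (J)
  imm@[9:0]=0xa ⇒ #10
  target = base 0x8fe8 + off 0x08 + 2 + imm 10 = 0x8ffc

0x8ffc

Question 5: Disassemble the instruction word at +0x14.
@+14  big-endian(7b da) = 0x7bda
  op=0x7bda>>10=0x1e ⇒ cmpi (RI)
  rd: (w>>6)&0xf=0xf → x15
  imm: (w>>0)&0x3f=0x1a → #26

cmpi x15, #26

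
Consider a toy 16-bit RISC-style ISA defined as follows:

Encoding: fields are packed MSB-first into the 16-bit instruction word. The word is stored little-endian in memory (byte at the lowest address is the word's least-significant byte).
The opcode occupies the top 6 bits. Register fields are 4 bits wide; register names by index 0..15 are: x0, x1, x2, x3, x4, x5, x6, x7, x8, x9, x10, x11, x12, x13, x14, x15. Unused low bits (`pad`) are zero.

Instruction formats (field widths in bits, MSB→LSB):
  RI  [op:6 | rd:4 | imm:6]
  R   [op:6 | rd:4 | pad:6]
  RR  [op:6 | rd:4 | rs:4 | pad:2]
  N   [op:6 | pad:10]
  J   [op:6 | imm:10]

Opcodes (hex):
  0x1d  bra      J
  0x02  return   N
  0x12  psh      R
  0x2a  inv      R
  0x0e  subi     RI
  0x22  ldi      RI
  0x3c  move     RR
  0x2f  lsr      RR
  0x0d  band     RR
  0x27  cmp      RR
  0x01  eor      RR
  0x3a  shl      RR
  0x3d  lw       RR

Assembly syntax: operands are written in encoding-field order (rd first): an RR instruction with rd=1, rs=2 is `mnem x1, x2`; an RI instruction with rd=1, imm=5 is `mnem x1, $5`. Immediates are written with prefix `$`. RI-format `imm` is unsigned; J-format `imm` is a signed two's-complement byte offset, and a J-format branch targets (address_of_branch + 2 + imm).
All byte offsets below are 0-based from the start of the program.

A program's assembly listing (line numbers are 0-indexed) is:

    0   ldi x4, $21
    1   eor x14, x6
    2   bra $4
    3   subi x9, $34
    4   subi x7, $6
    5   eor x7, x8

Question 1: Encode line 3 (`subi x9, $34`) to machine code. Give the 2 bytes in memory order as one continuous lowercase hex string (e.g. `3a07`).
623a

line 3 (subi): pack op=0xe:6|rd=9:4|imm=34:6 = 0x3a62; little→ 62 3a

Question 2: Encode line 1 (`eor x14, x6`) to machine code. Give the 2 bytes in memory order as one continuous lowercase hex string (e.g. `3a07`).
line 1 (eor): pack op=0x1:6|rd=14:4|rs=6:4|pad=0:2 = 0x0798; little→ 98 07

9807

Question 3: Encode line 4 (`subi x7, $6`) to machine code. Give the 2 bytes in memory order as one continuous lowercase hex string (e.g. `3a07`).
L4: subi op=0xe:6|rd=7:4|imm=6:6 ⇒ 0x39c6 ⇒ little c6 39

c639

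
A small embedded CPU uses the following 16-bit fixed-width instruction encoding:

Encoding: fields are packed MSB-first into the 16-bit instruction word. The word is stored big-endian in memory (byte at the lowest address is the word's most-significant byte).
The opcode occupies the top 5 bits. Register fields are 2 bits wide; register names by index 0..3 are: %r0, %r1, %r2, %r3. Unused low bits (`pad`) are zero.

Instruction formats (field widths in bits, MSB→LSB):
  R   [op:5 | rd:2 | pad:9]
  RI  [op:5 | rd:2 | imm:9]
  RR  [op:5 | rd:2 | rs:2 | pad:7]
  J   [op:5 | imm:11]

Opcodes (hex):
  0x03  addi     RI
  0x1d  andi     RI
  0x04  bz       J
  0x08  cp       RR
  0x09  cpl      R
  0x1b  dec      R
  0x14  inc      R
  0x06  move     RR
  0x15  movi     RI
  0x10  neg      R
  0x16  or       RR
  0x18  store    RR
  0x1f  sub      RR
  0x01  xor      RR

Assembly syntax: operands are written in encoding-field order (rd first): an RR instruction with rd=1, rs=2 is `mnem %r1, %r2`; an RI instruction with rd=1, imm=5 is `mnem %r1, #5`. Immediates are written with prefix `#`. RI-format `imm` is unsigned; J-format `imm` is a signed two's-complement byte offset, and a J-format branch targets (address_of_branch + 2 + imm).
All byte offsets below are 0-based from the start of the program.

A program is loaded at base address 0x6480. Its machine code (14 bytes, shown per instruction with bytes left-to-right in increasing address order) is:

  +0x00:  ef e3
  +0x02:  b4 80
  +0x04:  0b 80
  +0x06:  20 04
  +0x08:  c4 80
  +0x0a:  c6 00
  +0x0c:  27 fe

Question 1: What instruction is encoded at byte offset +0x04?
off 0x04: read 0b 80 as big → 0x0b80
  op=0x0b80>>11=0x1 ⇒ xor (RR)
  [10:9] rd=1 = %r1
  [8:7] rs=3 = %r3

xor %r1, %r3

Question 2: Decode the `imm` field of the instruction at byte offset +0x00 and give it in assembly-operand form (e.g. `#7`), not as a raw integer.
#483

@+00  big-endian(ef e3) = 0xefe3
  op=0xefe3>>11=0x1d ⇒ andi (RI)
  [10:9] rd=3 = %r3
  [8:0] imm=483 = #483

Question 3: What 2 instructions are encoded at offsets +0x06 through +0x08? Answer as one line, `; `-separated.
[06] 20 04 → 0x2004
  op=0x2004>>11=0x4 ⇒ bz (J)
  [10:0] imm=4 = #4
[08] c4 80 → 0xc480
  op=0xc480>>11=0x18 ⇒ store (RR)
  [10:9] rd=2 = %r2
  [8:7] rs=1 = %r1

bz #4; store %r2, %r1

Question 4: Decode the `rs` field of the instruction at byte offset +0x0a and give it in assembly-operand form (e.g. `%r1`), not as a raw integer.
%r0

off 0x0a: read c6 00 as big → 0xc600
  opcode bits[15:11]=0x18: store/RR
  [10:9] rd=3 = %r3
  [8:7] rs=0 = %r0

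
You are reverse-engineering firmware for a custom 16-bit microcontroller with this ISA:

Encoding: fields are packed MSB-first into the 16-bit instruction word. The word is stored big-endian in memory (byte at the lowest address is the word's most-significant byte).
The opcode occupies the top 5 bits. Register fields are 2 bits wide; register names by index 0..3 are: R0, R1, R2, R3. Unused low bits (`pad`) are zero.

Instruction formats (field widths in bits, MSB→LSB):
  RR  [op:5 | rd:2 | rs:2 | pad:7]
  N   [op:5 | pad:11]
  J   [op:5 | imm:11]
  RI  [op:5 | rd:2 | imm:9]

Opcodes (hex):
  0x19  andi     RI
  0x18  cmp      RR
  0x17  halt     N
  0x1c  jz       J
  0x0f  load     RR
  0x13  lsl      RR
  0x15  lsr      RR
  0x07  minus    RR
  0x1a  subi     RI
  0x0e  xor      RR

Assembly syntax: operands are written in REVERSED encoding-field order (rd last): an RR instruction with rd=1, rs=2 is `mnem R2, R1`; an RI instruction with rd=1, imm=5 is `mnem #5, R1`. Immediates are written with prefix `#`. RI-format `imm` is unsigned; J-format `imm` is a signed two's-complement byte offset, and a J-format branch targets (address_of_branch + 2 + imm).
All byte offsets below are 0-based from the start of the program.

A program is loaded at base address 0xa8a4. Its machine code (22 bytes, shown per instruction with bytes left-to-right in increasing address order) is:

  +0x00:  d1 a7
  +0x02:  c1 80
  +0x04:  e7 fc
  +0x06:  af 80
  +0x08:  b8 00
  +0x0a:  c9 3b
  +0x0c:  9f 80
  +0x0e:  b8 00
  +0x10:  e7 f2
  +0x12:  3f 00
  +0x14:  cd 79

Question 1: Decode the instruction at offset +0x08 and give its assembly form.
halt

@+08  big-endian(b8 00) = 0xb800
  op=0xb800>>11=0x17 ⇒ halt (N)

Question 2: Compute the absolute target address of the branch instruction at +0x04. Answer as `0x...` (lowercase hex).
0xa8a6

[04] e7 fc → 0xe7fc
  top 5b → 0x1c → jz [J]
  imm: (w>>0)&0x7ff=0x7fc (s11→-4) → #-4
  target = base 0xa8a4 + off 0x04 + 2 + imm -4 = 0xa8a6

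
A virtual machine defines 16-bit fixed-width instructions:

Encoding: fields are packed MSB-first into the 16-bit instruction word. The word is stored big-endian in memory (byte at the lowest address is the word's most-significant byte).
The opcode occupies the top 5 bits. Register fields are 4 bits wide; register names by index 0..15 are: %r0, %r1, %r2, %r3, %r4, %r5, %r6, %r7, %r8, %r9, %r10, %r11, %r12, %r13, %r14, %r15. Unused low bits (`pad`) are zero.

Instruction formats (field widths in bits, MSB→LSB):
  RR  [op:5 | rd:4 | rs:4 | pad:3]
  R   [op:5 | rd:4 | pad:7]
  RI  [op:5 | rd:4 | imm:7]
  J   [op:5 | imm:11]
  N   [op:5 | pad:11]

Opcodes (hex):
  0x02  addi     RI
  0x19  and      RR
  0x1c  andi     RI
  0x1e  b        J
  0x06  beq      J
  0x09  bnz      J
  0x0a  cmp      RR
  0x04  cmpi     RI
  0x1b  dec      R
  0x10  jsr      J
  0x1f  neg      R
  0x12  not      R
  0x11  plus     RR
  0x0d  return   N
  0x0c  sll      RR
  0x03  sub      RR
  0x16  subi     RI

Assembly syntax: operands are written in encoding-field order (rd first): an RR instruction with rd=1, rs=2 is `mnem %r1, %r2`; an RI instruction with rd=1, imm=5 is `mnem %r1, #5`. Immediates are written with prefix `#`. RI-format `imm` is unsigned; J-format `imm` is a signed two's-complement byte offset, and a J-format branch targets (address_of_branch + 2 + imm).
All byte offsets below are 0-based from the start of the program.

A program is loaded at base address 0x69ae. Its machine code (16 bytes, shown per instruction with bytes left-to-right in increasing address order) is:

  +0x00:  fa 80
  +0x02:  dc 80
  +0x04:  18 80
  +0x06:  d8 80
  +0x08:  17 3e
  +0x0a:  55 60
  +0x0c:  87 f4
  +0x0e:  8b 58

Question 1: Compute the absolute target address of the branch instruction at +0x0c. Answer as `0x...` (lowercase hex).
off 0x0c: read 87 f4 as big → 0x87f4
  opcode bits[15:11]=0x10: jsr/J
  [10:0] imm=2036 (s11→-12) = #-12
  target = base 0x69ae + off 0x0c + 2 + imm -12 = 0x69b0

0x69b0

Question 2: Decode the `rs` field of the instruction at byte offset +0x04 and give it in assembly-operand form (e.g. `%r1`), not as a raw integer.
%r0

off 0x04: read 18 80 as big → 0x1880
  opcode bits[15:11]=0x3: sub/RR
  [10:7] rd=1 = %r1
  [6:3] rs=0 = %r0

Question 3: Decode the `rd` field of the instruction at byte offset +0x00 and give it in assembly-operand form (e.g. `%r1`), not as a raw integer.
@+00  big-endian(fa 80) = 0xfa80
  op=0xfa80>>11=0x1f ⇒ neg (R)
  [10:7] rd=5 = %r5

%r5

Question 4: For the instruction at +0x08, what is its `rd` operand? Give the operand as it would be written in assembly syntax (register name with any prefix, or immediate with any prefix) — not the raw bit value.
%r14

@+08  big-endian(17 3e) = 0x173e
  top 5b → 0x2 → addi [RI]
  rd@[10:7]=0xe ⇒ %r14
  imm@[6:0]=0x3e ⇒ #62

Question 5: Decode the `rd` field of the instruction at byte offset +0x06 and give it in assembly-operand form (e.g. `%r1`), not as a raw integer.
@+06  big-endian(d8 80) = 0xd880
  top 5b → 0x1b → dec [R]
  rd: (w>>7)&0xf=0x1 → %r1

%r1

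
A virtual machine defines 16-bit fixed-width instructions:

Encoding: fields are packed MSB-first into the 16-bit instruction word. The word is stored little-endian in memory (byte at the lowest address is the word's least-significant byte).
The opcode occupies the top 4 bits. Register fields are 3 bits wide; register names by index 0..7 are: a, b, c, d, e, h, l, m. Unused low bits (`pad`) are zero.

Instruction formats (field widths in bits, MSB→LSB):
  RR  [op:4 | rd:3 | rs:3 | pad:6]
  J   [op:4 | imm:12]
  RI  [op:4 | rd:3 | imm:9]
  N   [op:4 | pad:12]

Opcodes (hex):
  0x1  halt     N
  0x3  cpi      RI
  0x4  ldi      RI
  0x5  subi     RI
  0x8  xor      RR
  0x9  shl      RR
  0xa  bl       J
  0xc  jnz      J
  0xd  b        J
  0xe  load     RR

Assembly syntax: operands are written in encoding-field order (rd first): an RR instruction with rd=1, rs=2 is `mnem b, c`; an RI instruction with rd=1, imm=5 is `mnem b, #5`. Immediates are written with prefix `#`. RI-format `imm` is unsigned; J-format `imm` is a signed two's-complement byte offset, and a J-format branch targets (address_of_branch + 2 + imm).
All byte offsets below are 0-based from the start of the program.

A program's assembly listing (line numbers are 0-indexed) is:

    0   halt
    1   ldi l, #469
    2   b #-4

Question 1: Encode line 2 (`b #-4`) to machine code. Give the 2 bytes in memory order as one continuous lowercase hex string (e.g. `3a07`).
fcdf

line 2 (b): pack op=0xd:4|imm=-4:12 = 0xdffc; little→ fc df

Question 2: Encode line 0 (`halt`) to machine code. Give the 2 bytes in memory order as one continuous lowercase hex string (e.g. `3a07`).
line 0 (halt): pack op=0x1:4|pad=0:12 = 0x1000; little→ 00 10

0010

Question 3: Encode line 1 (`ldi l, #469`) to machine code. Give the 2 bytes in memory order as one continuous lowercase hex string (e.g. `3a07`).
line 1 (ldi): pack op=0x4:4|rd=6:3|imm=469:9 = 0x4dd5; little→ d5 4d

d54d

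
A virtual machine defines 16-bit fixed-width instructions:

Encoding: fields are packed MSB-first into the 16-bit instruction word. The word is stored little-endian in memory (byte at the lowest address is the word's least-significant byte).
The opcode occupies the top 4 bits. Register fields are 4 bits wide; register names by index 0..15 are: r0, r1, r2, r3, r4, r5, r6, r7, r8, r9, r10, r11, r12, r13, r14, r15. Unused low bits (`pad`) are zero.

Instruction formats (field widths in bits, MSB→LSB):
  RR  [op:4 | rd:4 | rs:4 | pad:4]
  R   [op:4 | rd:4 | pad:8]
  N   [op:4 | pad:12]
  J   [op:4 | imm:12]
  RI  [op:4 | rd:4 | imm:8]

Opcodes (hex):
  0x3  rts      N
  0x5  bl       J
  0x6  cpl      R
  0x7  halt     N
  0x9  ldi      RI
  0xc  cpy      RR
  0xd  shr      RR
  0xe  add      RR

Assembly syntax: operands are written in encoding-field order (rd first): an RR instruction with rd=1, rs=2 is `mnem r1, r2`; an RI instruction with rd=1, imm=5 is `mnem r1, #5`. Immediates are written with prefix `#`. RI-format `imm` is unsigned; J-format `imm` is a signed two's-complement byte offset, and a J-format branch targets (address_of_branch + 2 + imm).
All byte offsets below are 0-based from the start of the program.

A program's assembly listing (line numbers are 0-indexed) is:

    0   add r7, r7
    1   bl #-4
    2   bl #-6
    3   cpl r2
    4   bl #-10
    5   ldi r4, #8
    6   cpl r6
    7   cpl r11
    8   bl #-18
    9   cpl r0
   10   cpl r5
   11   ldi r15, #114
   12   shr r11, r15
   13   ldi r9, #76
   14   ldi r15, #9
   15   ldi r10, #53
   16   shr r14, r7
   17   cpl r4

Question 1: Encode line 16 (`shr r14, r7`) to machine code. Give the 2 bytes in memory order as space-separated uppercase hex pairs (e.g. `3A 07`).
70 DE

line 16 (shr): pack op=0xd:4|rd=14:4|rs=7:4|pad=0:4 = 0xde70; little→ 70 de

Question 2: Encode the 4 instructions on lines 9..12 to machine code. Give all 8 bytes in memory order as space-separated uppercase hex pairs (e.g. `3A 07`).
9. cpl fields op=0x6:4|rd=0:4|pad=0:8 → word 6000h → 00 60
10. cpl fields op=0x6:4|rd=5:4|pad=0:8 → word 6500h → 00 65
11. ldi fields op=0x9:4|rd=15:4|imm=114:8 → word 9f72h → 72 9f
12. shr fields op=0xd:4|rd=11:4|rs=15:4|pad=0:4 → word dbf0h → f0 db

00 60 00 65 72 9F F0 DB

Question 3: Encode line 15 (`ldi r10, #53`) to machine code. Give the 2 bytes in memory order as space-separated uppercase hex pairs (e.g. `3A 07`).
15. ldi fields op=0x9:4|rd=10:4|imm=53:8 → word 9a35h → 35 9a

35 9A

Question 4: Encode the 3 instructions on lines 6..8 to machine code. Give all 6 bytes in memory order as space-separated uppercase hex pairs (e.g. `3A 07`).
line 6 (cpl): pack op=0x6:4|rd=6:4|pad=0:8 = 0x6600; little→ 00 66
line 7 (cpl): pack op=0x6:4|rd=11:4|pad=0:8 = 0x6b00; little→ 00 6b
line 8 (bl): pack op=0x5:4|imm=-18:12 = 0x5fee; little→ ee 5f

00 66 00 6B EE 5F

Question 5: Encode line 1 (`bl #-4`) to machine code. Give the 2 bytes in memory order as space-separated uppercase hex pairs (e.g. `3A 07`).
FC 5F

line 1 (bl): pack op=0x5:4|imm=-4:12 = 0x5ffc; little→ fc 5f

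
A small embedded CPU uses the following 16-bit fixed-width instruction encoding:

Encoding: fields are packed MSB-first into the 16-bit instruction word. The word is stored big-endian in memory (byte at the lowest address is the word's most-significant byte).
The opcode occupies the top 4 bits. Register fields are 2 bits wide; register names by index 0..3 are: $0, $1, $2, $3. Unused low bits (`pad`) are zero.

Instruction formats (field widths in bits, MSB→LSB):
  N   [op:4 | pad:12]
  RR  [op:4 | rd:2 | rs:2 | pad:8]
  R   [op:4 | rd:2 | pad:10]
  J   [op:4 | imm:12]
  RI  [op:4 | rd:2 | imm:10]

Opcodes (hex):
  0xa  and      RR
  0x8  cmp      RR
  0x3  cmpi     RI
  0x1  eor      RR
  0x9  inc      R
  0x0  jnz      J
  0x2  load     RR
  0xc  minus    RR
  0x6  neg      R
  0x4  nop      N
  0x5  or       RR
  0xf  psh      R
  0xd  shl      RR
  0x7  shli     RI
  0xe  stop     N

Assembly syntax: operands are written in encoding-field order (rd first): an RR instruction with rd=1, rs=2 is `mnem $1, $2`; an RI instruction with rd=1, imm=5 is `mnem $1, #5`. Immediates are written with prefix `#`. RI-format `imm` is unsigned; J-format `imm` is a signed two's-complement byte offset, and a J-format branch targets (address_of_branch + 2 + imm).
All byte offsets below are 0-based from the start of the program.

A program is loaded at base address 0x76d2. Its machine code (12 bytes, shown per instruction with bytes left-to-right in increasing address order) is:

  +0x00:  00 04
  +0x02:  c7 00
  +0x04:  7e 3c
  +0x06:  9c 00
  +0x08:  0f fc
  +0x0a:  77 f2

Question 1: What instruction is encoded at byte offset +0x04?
+0x04: 7e 3c ⇒ word 0x7e3c (big)
  op=0x7e3c>>12=0x7 ⇒ shli (RI)
  rd: (w>>10)&0x3=0x3 → $3
  imm: (w>>0)&0x3ff=0x23c → #572

shli $3, #572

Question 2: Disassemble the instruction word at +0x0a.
shli $1, #1010

off 0x0a: read 77 f2 as big → 0x77f2
  opcode bits[15:12]=0x7: shli/RI
  rd@[11:10]=0x1 ⇒ $1
  imm@[9:0]=0x3f2 ⇒ #1010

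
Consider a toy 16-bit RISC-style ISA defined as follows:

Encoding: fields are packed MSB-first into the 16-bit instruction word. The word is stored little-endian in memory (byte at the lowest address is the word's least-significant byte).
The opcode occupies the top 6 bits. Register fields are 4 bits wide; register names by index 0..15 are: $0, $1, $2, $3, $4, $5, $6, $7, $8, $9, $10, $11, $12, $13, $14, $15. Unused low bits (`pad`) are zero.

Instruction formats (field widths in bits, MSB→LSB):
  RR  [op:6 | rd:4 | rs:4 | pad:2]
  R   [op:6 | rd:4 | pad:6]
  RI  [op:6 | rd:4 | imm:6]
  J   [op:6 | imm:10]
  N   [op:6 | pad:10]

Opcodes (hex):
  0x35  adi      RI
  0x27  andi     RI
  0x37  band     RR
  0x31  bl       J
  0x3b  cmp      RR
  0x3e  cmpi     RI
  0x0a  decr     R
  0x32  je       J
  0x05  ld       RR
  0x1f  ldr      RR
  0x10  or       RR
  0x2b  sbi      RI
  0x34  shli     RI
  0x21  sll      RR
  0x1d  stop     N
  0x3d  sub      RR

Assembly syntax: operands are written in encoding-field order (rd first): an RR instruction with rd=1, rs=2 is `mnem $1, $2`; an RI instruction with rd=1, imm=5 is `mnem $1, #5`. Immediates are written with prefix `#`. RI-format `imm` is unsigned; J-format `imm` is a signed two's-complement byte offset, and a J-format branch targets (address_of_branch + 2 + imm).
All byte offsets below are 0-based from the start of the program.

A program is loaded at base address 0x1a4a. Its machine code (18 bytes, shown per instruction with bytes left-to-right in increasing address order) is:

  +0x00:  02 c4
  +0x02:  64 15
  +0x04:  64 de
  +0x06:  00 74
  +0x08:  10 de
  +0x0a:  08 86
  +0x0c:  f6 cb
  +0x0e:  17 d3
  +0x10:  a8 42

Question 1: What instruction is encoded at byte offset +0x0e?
shli $12, #23

+0x0e: 17 d3 ⇒ word 0xd317 (little)
  op=0xd317>>10=0x34 ⇒ shli (RI)
  rd: (w>>6)&0xf=0xc → $12
  imm: (w>>0)&0x3f=0x17 → #23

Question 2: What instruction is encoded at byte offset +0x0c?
+0x0c: f6 cb ⇒ word 0xcbf6 (little)
  opcode bits[15:10]=0x32: je/J
  imm@[9:0]=0x3f6 (s10→-10) ⇒ #-10

je #-10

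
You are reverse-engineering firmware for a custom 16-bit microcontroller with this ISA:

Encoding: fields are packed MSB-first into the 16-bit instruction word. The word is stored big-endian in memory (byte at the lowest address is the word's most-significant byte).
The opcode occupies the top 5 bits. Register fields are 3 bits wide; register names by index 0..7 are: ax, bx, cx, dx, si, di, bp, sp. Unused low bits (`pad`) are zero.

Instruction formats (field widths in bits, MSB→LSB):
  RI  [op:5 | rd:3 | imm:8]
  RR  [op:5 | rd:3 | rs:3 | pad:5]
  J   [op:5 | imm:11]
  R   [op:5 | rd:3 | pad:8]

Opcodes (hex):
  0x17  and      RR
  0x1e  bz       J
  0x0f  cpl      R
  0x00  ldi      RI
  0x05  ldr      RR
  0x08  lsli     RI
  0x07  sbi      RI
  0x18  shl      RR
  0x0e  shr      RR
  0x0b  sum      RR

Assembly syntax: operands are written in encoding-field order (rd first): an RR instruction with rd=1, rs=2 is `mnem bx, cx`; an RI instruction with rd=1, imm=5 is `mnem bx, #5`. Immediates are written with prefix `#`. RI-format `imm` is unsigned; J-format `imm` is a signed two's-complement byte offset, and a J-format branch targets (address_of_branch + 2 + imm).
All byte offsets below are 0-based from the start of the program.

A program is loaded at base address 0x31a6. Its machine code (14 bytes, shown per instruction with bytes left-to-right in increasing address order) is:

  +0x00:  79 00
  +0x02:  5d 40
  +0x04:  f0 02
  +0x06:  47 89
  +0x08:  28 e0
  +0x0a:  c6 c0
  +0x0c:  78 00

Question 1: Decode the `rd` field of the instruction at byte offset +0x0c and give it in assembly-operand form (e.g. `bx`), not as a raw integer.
ax

+0x0c: 78 00 ⇒ word 0x7800 (big)
  opcode bits[15:11]=0xf: cpl/R
  rd: (w>>8)&0x7=0x0 → ax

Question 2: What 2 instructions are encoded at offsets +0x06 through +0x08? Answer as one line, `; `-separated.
lsli sp, #137; ldr ax, sp

+0x06: 47 89 ⇒ word 0x4789 (big)
  op=0x4789>>11=0x8 ⇒ lsli (RI)
  [10:8] rd=7 = sp
  [7:0] imm=137 = #137
+0x08: 28 e0 ⇒ word 0x28e0 (big)
  op=0x28e0>>11=0x5 ⇒ ldr (RR)
  [10:8] rd=0 = ax
  [7:5] rs=7 = sp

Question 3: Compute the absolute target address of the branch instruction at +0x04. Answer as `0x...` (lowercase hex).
off 0x04: read f0 02 as big → 0xf002
  top 5b → 0x1e → bz [J]
  imm@[10:0]=0x2 ⇒ #2
  target = base 0x31a6 + off 0x04 + 2 + imm 2 = 0x31ae

0x31ae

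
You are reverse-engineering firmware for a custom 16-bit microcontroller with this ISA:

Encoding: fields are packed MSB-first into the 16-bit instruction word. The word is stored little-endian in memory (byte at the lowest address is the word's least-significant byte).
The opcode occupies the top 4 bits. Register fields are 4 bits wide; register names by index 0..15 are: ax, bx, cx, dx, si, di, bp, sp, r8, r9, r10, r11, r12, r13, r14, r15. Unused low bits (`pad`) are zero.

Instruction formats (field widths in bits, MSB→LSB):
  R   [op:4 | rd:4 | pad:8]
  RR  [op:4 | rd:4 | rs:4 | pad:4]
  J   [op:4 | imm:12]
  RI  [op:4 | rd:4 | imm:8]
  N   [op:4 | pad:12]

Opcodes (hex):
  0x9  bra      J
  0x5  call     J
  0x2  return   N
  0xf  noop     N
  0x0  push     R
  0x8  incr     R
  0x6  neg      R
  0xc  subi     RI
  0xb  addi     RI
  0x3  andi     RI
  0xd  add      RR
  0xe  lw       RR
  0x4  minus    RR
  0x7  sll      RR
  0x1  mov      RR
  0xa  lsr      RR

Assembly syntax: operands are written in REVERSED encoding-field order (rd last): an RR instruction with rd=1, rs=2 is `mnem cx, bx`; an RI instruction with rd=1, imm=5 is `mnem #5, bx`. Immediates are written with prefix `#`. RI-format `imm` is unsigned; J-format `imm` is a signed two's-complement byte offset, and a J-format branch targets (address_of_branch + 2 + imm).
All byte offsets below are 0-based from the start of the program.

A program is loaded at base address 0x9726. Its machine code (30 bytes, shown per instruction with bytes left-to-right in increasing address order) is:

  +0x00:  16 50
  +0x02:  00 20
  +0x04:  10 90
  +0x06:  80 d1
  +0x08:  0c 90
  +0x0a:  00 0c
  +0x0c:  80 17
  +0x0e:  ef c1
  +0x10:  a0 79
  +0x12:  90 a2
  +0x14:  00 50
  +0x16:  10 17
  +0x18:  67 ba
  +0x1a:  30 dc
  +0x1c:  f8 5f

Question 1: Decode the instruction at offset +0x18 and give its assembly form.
+0x18: 67 ba ⇒ word 0xba67 (little)
  top 4b → 0xb → addi [RI]
  rd@[11:8]=0xa ⇒ r10
  imm@[7:0]=0x67 ⇒ #103

addi #103, r10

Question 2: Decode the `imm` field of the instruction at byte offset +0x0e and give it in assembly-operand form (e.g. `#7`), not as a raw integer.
#239

[0e] ef c1 → 0xc1ef
  op=0xc1ef>>12=0xc ⇒ subi (RI)
  rd@[11:8]=0x1 ⇒ bx
  imm@[7:0]=0xef ⇒ #239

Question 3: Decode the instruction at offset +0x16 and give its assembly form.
[16] 10 17 → 0x1710
  top 4b → 0x1 → mov [RR]
  rd@[11:8]=0x7 ⇒ sp
  rs@[7:4]=0x1 ⇒ bx

mov bx, sp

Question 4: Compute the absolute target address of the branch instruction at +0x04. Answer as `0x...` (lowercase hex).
0x973c

@+04  little-endian(10 90) = 0x9010
  opcode bits[15:12]=0x9: bra/J
  [11:0] imm=16 = #16
  target = base 0x9726 + off 0x04 + 2 + imm 16 = 0x973c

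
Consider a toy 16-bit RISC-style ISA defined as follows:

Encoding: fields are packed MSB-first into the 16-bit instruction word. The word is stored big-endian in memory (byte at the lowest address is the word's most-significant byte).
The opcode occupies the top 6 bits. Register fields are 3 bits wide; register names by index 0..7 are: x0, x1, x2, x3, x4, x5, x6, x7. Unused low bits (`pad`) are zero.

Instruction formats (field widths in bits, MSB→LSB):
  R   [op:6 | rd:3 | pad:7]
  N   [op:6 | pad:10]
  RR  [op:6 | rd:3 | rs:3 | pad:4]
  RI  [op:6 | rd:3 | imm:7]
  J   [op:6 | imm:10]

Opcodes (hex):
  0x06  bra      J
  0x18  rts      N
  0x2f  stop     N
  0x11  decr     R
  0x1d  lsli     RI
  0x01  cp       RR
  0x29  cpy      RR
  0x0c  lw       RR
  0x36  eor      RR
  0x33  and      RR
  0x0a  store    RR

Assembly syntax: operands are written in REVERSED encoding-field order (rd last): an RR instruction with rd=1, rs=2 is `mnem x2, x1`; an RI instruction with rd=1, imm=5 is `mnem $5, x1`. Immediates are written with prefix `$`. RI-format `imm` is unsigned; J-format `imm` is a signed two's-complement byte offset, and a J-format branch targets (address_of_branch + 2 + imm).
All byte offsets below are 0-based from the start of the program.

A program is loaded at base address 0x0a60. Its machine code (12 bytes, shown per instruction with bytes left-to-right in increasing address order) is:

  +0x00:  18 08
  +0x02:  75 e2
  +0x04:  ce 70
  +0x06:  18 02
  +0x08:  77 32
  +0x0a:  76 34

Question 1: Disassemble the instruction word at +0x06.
bra $2

off 0x06: read 18 02 as big → 0x1802
  top 6b → 0x6 → bra [J]
  imm: (w>>0)&0x3ff=0x2 → $2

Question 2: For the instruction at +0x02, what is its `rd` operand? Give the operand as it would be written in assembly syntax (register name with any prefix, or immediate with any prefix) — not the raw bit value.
x3

[02] 75 e2 → 0x75e2
  opcode bits[15:10]=0x1d: lsli/RI
  rd@[9:7]=0x3 ⇒ x3
  imm@[6:0]=0x62 ⇒ $98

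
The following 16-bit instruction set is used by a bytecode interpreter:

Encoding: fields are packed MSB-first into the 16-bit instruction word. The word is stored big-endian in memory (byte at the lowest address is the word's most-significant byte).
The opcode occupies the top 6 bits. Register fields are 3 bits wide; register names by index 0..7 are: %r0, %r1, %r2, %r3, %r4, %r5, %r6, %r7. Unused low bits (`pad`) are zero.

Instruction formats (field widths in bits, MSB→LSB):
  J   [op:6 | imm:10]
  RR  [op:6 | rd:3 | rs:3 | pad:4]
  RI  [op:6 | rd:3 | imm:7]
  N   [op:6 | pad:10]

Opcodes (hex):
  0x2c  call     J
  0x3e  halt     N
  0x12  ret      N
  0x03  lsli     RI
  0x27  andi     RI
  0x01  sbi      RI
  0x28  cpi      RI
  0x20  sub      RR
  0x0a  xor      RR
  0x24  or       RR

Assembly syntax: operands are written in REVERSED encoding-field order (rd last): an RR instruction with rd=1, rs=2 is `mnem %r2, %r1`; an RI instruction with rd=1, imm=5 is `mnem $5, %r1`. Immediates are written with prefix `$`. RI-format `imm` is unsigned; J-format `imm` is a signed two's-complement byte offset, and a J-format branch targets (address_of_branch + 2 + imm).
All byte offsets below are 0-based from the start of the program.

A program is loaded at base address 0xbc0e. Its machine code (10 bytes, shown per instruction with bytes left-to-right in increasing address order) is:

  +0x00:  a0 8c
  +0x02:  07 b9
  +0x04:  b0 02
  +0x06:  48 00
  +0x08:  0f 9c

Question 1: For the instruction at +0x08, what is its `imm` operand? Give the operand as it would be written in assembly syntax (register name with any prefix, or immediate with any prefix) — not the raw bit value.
off 0x08: read 0f 9c as big → 0x0f9c
  op=0x0f9c>>10=0x3 ⇒ lsli (RI)
  rd@[9:7]=0x7 ⇒ %r7
  imm@[6:0]=0x1c ⇒ $28

$28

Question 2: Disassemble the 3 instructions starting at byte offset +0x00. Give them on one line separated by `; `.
off 0x00: read a0 8c as big → 0xa08c
  top 6b → 0x28 → cpi [RI]
  rd: (w>>7)&0x7=0x1 → %r1
  imm: (w>>0)&0x7f=0xc → $12
off 0x02: read 07 b9 as big → 0x07b9
  top 6b → 0x1 → sbi [RI]
  rd: (w>>7)&0x7=0x7 → %r7
  imm: (w>>0)&0x7f=0x39 → $57
off 0x04: read b0 02 as big → 0xb002
  top 6b → 0x2c → call [J]
  imm: (w>>0)&0x3ff=0x2 → $2

cpi $12, %r1; sbi $57, %r7; call $2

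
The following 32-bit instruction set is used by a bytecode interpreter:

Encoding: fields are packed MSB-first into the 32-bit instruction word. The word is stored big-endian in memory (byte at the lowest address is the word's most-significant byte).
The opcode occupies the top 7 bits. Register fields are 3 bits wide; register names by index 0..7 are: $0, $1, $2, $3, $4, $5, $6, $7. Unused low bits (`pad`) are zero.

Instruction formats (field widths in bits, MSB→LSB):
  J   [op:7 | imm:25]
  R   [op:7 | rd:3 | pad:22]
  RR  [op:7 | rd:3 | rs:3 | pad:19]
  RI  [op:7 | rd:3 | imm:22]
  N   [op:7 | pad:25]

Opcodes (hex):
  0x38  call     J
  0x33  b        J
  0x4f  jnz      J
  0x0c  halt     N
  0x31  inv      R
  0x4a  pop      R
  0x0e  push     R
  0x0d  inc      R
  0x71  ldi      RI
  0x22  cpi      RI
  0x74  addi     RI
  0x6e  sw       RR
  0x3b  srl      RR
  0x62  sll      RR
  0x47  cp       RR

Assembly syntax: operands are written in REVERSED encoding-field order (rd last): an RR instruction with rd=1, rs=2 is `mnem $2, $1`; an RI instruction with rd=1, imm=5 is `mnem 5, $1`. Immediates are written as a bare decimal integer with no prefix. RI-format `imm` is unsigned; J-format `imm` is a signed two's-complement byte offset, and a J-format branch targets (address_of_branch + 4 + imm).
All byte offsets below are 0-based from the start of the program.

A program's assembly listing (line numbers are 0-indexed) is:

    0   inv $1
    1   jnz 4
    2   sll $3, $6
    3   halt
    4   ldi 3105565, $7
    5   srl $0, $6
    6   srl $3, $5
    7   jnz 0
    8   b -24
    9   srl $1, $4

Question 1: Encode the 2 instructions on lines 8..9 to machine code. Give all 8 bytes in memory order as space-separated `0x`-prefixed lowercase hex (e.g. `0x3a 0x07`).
0x67 0xff 0xff 0xe8 0x77 0x08 0x00 0x00

line 8 (b): pack op=0x33:7|imm=-24:25 = 0x67ffffe8; big→ 67 ff ff e8
line 9 (srl): pack op=0x3b:7|rd=4:3|rs=1:3|pad=0:19 = 0x77080000; big→ 77 08 00 00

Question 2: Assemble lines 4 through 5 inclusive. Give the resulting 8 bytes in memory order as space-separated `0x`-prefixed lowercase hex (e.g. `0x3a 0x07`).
0xe3 0xef 0x63 0x1d 0x77 0x80 0x00 0x00

4. ldi fields op=0x71:7|rd=7:3|imm=3105565:22 → word e3ef631dh → e3 ef 63 1d
5. srl fields op=0x3b:7|rd=6:3|rs=0:3|pad=0:19 → word 77800000h → 77 80 00 00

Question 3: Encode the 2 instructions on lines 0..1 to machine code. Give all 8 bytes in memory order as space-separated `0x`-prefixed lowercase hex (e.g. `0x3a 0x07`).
line 0 (inv): pack op=0x31:7|rd=1:3|pad=0:22 = 0x62400000; big→ 62 40 00 00
line 1 (jnz): pack op=0x4f:7|imm=4:25 = 0x9e000004; big→ 9e 00 00 04

0x62 0x40 0x00 0x00 0x9e 0x00 0x00 0x04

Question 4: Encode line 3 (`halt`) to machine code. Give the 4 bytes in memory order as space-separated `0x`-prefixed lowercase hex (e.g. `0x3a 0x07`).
L3: halt op=0xc:7|pad=0:25 ⇒ 0x18000000 ⇒ big 18 00 00 00

0x18 0x00 0x00 0x00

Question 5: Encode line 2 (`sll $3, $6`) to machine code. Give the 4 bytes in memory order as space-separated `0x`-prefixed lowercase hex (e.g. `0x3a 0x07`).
0xc5 0x98 0x00 0x00

line 2 (sll): pack op=0x62:7|rd=6:3|rs=3:3|pad=0:19 = 0xc5980000; big→ c5 98 00 00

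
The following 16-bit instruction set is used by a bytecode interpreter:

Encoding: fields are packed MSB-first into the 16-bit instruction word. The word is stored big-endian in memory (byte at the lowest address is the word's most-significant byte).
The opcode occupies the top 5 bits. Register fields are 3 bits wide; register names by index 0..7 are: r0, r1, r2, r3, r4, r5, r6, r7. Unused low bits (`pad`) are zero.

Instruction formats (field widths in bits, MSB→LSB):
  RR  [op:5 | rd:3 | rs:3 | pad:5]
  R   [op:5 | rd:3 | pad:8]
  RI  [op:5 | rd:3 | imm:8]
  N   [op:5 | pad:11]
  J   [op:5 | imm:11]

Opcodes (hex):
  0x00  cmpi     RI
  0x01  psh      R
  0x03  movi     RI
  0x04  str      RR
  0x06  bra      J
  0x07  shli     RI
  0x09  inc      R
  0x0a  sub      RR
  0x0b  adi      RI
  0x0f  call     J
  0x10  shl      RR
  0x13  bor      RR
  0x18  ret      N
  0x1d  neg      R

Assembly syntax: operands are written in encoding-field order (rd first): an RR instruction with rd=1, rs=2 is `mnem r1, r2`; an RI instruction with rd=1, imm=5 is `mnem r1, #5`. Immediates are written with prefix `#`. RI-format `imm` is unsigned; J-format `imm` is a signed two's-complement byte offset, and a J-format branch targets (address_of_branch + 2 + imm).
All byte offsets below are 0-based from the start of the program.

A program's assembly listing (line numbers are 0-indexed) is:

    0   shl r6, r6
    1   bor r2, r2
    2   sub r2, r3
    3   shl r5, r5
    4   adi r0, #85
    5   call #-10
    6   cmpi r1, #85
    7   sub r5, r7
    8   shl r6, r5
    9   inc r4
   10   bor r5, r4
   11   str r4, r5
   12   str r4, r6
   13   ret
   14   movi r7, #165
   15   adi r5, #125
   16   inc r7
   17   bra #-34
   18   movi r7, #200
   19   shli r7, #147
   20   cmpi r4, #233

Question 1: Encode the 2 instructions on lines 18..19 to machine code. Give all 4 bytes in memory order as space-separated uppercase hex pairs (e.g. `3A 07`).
1F C8 3F 93

L18: movi op=0x3:5|rd=7:3|imm=200:8 ⇒ 0x1fc8 ⇒ big 1f c8
L19: shli op=0x7:5|rd=7:3|imm=147:8 ⇒ 0x3f93 ⇒ big 3f 93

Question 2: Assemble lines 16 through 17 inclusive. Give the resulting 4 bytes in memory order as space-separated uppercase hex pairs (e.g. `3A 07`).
L16: inc op=0x9:5|rd=7:3|pad=0:8 ⇒ 0x4f00 ⇒ big 4f 00
L17: bra op=0x6:5|imm=-34:11 ⇒ 0x37de ⇒ big 37 de

4F 00 37 DE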